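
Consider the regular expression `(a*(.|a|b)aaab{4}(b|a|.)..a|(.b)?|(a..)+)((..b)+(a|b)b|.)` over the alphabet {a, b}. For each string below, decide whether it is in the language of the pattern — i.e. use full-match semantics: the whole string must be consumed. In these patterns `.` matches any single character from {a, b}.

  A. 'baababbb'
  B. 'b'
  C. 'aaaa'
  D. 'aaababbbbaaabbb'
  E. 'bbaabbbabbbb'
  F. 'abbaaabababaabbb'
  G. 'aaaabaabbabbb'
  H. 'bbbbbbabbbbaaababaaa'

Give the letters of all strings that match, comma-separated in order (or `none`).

A → no match
B → match
C → match
D → no match
E → no match
F → no match
G → match
H → no match

B, C, G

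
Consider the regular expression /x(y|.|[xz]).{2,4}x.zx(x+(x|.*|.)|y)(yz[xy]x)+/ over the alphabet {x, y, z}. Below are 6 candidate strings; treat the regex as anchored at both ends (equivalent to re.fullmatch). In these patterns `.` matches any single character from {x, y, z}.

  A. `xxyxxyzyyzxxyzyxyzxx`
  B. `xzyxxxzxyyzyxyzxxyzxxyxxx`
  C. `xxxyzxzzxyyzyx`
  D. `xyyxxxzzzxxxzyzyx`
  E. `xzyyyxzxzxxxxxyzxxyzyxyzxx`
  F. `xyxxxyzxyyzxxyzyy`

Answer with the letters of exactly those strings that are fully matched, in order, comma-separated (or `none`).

A → no match
B → no match
C → match
D → no match
E → no match
F → no match — must end with `x`

C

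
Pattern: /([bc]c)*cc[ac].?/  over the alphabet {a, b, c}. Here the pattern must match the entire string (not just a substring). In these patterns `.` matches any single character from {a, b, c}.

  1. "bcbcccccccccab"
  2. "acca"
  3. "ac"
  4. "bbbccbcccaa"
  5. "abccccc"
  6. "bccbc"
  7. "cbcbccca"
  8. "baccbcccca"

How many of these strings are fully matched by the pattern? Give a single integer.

1 → match
2 → no match
3 → no match
4 → no match
5 → no match
6 → no match
7 → no match
8 → no match
Total matched: 1

1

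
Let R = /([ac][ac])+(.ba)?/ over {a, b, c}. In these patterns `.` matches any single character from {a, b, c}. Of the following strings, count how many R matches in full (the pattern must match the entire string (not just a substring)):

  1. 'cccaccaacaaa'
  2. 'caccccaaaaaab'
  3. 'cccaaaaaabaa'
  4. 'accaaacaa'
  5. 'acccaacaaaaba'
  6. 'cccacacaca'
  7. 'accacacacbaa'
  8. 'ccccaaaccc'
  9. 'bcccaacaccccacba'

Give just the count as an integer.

4

1 → match
2 → no match
3 → no match
4 → no match
5 → match
6 → match
7 → no match
8 → match
9 → no match
Total matched: 4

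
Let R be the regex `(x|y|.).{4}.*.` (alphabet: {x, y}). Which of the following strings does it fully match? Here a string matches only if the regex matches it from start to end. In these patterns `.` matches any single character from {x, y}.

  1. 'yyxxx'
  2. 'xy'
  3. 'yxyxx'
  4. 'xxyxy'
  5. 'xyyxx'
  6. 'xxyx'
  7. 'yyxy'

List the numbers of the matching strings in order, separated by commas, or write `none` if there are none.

none

1 → no match
2 → no match
3 → no match
4 → no match
5 → no match
6 → no match
7 → no match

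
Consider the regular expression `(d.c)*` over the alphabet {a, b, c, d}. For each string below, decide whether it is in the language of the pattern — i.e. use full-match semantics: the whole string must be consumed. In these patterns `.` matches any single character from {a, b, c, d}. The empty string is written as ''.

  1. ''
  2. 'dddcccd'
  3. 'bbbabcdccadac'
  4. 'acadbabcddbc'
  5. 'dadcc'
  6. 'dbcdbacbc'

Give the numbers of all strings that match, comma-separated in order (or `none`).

1

1 → match
2 → no match
3 → no match
4 → no match
5 → no match
6 → no match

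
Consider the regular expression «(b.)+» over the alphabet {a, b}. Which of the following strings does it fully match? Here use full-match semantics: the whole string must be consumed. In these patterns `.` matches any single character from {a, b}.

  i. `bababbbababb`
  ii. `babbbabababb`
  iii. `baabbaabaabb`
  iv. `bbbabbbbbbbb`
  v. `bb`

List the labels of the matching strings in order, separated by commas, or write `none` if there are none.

i, ii, iv, v

i → match
ii → match
iii → no match
iv → match
v → match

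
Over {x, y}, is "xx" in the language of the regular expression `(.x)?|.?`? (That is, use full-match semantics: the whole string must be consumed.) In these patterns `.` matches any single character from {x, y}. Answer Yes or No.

Yes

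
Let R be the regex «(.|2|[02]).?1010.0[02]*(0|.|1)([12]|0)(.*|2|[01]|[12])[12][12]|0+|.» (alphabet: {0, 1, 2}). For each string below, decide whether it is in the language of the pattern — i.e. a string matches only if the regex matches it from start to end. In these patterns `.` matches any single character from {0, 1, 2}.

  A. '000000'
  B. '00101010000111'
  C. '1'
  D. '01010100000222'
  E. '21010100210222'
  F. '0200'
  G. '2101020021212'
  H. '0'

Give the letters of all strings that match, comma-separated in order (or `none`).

A, B, C, D, E, G, H

A → match
B → match
C → match
D → match
E → match
F → no match
G → match
H → match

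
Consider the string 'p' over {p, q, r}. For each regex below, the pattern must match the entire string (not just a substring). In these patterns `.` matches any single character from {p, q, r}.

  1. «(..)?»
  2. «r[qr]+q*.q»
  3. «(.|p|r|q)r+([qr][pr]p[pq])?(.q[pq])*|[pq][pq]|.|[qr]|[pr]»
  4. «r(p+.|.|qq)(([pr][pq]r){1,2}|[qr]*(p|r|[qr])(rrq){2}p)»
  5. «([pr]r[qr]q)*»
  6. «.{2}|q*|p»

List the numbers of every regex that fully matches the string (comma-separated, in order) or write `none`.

3, 6

1 → no match
2 → no match — must start with 'r'
3 → match
4 → no match — must start with 'r'
5 → no match
6 → match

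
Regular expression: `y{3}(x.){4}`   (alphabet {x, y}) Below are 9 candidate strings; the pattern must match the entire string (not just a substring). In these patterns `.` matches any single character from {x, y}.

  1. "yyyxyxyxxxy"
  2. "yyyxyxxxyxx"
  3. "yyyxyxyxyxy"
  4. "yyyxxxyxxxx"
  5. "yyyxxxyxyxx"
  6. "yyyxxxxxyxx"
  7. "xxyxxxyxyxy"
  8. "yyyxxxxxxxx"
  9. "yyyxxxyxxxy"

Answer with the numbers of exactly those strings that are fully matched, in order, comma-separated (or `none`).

1. "yyyxyxyxxxy" → match
2. "yyyxyxxxyxx" → match
3. "yyyxyxyxyxy" → match
4. "yyyxxxyxxxx" → match
5. "yyyxxxyxyxx" → match
6. "yyyxxxxxyxx" → match
7. "xxyxxxyxyxy" → no match — must start with "y"
8. "yyyxxxxxxxx" → match
9. "yyyxxxyxxxy" → match

1, 2, 3, 4, 5, 6, 8, 9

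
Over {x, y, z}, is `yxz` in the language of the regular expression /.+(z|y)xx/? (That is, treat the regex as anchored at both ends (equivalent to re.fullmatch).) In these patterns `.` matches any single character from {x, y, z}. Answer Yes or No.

Every match must end with `xx`, but `yxz` does not.

No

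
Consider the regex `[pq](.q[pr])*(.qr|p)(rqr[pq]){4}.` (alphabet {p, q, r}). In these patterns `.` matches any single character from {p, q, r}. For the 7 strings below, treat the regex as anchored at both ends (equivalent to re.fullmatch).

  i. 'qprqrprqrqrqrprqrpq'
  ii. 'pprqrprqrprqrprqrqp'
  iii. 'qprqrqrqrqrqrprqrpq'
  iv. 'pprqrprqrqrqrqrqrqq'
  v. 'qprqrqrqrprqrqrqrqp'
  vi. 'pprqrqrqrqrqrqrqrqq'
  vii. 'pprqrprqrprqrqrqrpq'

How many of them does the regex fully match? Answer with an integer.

i → match
ii → match
iii → match
iv → match
v → match
vi → match
vii → match
Total matched: 7

7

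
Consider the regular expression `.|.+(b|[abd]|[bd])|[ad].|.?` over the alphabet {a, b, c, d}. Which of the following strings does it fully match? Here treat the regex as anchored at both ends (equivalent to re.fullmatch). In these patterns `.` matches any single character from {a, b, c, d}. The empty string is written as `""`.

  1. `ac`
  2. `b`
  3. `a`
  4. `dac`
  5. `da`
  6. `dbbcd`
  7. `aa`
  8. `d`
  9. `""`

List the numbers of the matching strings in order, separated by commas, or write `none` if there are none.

1, 2, 3, 5, 6, 7, 8, 9

1 → match
2 → match
3 → match
4 → no match
5 → match
6 → match
7 → match
8 → match
9 → match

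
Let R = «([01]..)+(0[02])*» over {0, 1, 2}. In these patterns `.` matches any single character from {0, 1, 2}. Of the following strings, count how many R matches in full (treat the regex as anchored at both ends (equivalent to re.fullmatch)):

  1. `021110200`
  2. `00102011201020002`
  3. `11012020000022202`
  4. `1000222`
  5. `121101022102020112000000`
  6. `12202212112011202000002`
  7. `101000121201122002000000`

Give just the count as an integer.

2

1 → no match
2 → no match
3 → no match
4 → no match
5 → match
6 → match
7 → no match
Total matched: 2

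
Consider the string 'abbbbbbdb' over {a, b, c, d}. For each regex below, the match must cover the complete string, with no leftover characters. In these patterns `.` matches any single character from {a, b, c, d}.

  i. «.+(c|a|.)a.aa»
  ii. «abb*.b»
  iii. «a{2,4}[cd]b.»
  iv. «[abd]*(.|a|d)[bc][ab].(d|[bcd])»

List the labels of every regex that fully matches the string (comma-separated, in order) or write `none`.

i → no match — must end with 'aa'
ii → match
iii → no match
iv → match

ii, iv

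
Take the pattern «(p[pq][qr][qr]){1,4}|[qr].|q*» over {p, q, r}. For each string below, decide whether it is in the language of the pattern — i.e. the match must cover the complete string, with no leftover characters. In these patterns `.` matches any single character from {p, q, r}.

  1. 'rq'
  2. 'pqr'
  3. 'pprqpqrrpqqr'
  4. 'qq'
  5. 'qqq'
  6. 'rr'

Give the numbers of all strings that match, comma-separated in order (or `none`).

1. 'rq' → match
2. 'pqr' → no match
3. 'pprqpqrrpqqr' → match
4. 'qq' → match
5. 'qqq' → match
6. 'rr' → match

1, 3, 4, 5, 6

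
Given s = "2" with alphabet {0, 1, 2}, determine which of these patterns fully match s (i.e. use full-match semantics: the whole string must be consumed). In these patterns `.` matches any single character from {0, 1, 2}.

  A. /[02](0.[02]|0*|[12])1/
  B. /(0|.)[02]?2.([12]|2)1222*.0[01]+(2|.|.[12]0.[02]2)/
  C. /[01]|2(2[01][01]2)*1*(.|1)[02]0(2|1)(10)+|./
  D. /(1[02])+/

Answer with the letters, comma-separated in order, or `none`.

A → no match — must end with "1"
B → no match
C → match
D → no match — must start with "1"

C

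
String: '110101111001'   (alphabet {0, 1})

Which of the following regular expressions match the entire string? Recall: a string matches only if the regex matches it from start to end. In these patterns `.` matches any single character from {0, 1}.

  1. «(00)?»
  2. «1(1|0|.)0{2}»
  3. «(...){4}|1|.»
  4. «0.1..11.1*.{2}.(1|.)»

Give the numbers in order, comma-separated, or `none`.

3

1 → no match
2 → no match — must end with '0'
3 → match
4 → no match — must start with '0'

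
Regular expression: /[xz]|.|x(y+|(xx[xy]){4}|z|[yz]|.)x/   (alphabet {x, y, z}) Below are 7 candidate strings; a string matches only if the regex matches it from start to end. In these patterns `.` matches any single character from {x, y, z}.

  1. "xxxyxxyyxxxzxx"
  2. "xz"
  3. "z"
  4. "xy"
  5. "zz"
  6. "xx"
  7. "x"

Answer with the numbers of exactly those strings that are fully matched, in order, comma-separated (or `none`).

1 → no match
2 → no match
3 → match
4 → no match
5 → no match
6 → no match
7 → match

3, 7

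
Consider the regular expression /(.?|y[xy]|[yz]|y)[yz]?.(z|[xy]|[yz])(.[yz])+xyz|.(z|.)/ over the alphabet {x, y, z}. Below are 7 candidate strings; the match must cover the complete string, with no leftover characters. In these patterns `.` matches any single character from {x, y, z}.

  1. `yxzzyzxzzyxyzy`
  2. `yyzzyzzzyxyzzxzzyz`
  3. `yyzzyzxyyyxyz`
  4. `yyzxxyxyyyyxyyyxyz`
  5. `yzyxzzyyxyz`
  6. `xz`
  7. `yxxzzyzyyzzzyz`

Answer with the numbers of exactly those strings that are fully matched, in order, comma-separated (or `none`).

1 → no match
2 → no match
3 → match
4 → no match
5 → match
6 → match
7 → no match

3, 5, 6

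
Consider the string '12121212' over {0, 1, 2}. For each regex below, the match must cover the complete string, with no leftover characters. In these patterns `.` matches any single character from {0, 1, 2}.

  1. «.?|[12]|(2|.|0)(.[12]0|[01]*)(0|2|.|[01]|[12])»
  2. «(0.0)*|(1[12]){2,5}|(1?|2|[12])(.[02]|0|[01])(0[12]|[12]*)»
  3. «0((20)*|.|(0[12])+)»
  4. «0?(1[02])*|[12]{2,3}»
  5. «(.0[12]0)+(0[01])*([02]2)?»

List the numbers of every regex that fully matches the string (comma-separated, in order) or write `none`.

2, 4

1 → no match
2 → match
3 → no match — must start with '0'
4 → match
5 → no match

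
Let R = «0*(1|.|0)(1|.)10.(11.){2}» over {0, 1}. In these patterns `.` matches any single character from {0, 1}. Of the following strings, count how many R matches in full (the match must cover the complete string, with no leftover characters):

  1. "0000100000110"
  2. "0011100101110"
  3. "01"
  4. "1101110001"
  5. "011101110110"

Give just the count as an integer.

1

1 → no match
2 → no match
3. "01" → no match
4. "1101110001" → no match
5. "011101110110" → match
Total matched: 1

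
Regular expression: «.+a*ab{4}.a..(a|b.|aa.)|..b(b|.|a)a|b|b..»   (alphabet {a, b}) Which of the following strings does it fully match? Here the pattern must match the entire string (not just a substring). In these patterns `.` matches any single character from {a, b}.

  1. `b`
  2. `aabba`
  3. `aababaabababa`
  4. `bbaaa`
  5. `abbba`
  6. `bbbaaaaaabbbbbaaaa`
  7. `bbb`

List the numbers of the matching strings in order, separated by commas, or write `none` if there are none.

1, 2, 5, 6, 7

1 → match
2 → match
3 → no match
4 → no match
5 → match
6 → match
7 → match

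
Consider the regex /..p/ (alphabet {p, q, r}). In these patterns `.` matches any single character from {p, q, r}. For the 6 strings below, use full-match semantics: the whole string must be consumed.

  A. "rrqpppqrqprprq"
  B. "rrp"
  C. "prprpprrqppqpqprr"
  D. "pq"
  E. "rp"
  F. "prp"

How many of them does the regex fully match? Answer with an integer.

A → no match — must end with "p"
B → match
C → no match — must end with "p"
D → no match — must end with "p"
E → no match
F → match
Total matched: 2

2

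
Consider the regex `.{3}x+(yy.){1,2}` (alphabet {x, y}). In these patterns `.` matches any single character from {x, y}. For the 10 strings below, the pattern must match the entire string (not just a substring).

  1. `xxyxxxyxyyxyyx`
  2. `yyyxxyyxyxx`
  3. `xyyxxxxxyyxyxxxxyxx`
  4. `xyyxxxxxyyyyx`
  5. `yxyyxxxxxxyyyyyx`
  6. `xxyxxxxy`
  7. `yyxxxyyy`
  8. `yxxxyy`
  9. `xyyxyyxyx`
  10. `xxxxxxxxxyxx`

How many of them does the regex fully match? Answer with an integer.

1 → no match
2 → no match
3 → no match
4 → no match
5 → no match
6 → no match
7 → match
8 → no match
9 → no match
10 → no match
Total matched: 1

1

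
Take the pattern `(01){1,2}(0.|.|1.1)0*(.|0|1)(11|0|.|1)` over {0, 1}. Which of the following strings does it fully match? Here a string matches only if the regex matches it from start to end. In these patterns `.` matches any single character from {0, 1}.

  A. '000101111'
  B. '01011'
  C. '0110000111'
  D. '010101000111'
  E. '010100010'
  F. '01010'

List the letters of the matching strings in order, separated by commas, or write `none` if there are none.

A → no match — must start with '01'
B → match
C → match
D → match
E → match
F → match

B, C, D, E, F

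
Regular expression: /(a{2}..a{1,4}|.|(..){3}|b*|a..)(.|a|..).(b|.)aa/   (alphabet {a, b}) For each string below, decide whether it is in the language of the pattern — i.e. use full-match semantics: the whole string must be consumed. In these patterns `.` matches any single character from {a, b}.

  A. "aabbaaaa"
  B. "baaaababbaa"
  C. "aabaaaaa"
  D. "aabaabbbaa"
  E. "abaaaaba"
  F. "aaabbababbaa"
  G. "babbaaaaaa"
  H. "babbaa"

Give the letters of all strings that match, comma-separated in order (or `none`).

A. "aabbaaaa" → match
B. "baaaababbaa" → match
C. "aabaaaaa" → match
D. "aabaabbbaa" → match
E. "abaaaaba" → no match — must end with "aa"
F. "aaabbababbaa" → match
G. "babbaaaaaa" → no match
H. "babbaa" → match

A, B, C, D, F, H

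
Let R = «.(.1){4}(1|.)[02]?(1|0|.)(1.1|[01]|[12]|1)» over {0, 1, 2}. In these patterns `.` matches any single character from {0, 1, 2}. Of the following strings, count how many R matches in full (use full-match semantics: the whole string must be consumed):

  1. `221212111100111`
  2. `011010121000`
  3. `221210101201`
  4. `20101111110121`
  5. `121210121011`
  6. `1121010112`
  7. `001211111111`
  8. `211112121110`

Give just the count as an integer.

1 → match
2 → match
3 → match
4 → match
5 → match
6 → no match
7 → match
8 → match
Total matched: 7

7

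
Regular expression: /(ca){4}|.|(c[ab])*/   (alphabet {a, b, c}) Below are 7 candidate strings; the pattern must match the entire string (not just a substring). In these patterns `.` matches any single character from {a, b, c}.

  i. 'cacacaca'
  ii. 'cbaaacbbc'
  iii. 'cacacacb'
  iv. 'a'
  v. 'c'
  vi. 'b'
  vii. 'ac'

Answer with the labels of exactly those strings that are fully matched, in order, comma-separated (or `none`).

i, iii, iv, v, vi

i → match
ii → no match
iii → match
iv → match
v → match
vi → match
vii → no match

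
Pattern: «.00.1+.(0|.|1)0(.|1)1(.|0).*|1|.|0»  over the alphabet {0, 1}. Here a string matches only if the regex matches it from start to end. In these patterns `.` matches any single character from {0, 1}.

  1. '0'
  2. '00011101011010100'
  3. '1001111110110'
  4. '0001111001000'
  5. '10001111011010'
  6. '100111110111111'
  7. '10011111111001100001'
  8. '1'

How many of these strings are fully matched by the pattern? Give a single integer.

8

1 → match
2 → match
3 → match
4 → match
5 → match
6 → match
7 → match
8 → match
Total matched: 8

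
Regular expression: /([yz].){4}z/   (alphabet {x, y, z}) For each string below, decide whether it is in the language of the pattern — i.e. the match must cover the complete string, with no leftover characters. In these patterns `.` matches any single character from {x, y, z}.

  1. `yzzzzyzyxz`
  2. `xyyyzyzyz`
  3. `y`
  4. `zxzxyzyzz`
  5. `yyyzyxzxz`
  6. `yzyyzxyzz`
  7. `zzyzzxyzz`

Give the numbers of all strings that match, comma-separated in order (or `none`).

1 → no match
2 → no match
3 → no match — must end with `z`
4 → match
5 → match
6 → match
7 → match

4, 5, 6, 7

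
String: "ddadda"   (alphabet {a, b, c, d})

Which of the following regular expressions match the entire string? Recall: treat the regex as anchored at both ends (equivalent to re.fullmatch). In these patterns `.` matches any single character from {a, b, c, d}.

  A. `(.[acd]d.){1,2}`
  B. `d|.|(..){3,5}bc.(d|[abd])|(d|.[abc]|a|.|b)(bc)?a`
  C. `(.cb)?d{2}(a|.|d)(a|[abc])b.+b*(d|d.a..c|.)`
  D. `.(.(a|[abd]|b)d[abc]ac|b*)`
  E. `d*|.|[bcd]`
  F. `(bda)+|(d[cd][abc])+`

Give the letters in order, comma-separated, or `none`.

F

A → no match
B → no match
C → no match
D → no match
E → no match
F → match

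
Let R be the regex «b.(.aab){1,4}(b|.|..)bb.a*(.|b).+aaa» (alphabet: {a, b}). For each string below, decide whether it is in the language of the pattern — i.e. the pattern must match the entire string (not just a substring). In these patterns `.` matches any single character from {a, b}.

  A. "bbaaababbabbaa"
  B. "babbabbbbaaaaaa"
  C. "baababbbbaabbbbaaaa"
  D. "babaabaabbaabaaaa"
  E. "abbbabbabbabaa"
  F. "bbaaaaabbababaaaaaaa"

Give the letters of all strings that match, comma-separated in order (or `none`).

A → no match — must end with "aaa"
B → no match
C → no match
D → match
E → no match — must start with "b"
F → no match

D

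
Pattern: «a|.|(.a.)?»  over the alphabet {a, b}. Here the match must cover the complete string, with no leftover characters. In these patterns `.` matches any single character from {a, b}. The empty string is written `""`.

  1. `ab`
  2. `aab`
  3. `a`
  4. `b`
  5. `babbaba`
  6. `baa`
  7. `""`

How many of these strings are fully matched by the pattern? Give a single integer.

5

1 → no match
2 → match
3 → match
4 → match
5 → no match
6 → match
7 → match
Total matched: 5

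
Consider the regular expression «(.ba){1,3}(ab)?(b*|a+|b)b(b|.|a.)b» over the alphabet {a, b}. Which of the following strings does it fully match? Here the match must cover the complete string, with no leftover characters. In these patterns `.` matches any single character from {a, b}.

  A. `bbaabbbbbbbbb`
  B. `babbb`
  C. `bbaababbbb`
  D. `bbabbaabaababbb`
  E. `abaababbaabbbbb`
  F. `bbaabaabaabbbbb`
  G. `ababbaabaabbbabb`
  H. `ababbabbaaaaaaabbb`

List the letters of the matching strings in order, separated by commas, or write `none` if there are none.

A, C, D, E, F, G, H

A → match
B → no match
C → match
D → match
E → match
F → match
G → match
H → match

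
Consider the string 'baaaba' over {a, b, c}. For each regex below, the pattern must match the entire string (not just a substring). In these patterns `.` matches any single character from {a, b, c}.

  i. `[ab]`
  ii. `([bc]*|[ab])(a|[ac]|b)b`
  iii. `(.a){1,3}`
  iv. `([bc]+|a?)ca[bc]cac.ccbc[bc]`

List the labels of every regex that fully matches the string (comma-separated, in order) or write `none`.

iii

i → no match
ii → no match — must end with 'b'
iii → match
iv → no match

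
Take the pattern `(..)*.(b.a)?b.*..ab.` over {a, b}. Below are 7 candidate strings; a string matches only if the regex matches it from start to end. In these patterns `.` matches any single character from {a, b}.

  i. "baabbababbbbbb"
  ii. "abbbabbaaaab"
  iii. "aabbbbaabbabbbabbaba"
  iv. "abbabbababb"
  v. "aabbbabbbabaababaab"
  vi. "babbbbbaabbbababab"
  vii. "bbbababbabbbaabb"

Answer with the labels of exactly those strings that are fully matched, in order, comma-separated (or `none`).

iii, iv, vii

i → no match
ii → no match
iii → match
iv → match
v → no match
vi → no match
vii → match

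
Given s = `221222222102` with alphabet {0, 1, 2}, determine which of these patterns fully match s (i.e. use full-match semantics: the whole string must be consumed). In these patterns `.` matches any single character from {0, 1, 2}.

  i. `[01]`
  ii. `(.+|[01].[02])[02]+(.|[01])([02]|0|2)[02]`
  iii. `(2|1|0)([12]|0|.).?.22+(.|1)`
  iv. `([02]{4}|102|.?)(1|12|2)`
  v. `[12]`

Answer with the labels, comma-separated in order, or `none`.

ii

i → no match
ii → match
iii → no match
iv → no match
v → no match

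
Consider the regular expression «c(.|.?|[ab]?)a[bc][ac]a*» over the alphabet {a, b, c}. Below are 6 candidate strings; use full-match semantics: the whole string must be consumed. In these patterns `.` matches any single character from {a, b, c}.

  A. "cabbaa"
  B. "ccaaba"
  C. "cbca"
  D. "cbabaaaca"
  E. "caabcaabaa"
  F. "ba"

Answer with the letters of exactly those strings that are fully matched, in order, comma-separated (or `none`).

none

A → no match
B → no match
C → no match
D → no match
E → no match
F → no match — must start with "c"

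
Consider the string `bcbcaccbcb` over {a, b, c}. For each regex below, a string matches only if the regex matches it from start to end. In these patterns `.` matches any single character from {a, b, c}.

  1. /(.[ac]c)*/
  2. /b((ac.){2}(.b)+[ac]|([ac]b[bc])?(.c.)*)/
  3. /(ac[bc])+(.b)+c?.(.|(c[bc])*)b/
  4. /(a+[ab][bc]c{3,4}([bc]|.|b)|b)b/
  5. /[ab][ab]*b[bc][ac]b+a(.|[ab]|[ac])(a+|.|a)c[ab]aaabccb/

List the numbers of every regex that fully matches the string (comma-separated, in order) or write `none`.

2

1 → no match
2 → match
3 → no match — must start with `ac`
4 → no match
5 → no match — must end with `aaabccb`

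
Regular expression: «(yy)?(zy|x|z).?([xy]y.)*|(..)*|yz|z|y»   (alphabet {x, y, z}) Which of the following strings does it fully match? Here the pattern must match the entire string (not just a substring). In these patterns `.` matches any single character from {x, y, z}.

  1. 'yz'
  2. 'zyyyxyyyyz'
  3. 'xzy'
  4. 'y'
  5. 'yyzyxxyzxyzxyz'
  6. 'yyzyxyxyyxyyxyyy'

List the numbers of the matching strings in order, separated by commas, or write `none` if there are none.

1. 'yz' → match
2. 'zyyyxyyyyz' → match
3. 'xzy' → no match
4. 'y' → match
5 → match
6 → match

1, 2, 4, 5, 6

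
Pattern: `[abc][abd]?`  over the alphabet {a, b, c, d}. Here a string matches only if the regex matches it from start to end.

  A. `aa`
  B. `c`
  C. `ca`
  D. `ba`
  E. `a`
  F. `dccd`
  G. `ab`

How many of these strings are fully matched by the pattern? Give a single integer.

6

A → match
B → match
C → match
D → match
E → match
F → no match
G → match
Total matched: 6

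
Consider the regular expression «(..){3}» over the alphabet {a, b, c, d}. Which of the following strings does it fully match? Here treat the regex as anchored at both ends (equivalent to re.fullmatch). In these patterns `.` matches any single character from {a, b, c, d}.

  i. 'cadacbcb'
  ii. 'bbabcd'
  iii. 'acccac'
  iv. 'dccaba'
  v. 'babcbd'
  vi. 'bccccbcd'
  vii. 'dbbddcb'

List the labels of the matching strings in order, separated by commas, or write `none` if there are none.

i → no match
ii → match
iii → match
iv → match
v → match
vi → no match
vii → no match

ii, iii, iv, v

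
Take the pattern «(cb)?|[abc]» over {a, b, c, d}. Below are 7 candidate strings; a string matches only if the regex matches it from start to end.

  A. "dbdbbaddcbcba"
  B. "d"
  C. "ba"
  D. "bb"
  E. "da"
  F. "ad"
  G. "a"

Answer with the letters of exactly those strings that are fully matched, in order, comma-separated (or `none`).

A → no match
B → no match
C → no match
D → no match
E → no match
F → no match
G → match

G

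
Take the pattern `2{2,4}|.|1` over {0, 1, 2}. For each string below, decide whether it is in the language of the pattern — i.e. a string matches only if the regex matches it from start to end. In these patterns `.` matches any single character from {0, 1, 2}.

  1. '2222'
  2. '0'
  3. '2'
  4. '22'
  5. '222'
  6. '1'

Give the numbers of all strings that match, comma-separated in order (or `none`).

1 → match
2 → match
3 → match
4 → match
5 → match
6 → match

1, 2, 3, 4, 5, 6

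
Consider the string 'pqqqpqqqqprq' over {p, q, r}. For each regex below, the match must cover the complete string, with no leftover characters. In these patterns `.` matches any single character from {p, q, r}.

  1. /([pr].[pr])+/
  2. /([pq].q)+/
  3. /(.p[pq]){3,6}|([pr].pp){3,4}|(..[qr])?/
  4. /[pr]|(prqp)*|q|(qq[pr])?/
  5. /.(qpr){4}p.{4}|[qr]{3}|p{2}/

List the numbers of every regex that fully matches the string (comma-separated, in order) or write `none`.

1 → no match
2 → match
3 → no match
4 → no match
5 → no match

2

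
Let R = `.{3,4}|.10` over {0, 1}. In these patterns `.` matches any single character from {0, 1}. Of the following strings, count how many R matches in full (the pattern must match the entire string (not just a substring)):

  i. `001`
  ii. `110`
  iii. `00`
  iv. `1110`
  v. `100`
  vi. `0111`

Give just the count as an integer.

i → match
ii → match
iii → no match
iv → match
v → match
vi → match
Total matched: 5

5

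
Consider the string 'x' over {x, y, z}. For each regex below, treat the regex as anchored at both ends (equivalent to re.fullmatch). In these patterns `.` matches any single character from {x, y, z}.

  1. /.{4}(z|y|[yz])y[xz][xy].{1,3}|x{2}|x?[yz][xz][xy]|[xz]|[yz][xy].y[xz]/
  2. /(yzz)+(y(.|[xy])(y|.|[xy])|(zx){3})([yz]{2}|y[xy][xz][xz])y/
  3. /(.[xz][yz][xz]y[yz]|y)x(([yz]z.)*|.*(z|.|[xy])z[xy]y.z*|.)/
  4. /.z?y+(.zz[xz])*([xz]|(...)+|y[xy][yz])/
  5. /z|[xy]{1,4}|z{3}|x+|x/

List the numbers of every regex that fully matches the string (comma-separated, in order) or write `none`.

1, 5

1 → match
2 → no match — must start with 'yzz'
3 → no match
4 → no match
5 → match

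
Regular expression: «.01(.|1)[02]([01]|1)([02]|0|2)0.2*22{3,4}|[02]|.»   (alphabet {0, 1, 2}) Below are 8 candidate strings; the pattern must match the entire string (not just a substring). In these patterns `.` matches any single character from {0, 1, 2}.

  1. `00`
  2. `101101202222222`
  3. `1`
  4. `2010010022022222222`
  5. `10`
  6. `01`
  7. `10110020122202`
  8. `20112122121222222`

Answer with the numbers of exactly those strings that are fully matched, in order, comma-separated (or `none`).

1 → no match
2 → match
3 → match
4 → no match
5 → no match
6 → no match
7 → no match
8 → no match

2, 3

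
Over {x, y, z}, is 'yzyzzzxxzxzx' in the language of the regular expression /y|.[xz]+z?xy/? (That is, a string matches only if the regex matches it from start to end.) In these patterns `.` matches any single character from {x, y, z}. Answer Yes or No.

No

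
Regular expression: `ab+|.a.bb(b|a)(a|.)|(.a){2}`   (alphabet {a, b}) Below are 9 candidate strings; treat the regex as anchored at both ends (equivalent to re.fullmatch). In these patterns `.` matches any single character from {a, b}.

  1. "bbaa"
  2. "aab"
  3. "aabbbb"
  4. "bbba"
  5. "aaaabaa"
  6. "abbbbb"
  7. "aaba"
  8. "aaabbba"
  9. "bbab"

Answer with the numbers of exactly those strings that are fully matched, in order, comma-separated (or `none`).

1. "bbaa" → no match
2. "aab" → no match
3. "aabbbb" → no match
4. "bbba" → no match
5. "aaaabaa" → no match
6. "abbbbb" → match
7. "aaba" → match
8. "aaabbba" → match
9. "bbab" → no match

6, 7, 8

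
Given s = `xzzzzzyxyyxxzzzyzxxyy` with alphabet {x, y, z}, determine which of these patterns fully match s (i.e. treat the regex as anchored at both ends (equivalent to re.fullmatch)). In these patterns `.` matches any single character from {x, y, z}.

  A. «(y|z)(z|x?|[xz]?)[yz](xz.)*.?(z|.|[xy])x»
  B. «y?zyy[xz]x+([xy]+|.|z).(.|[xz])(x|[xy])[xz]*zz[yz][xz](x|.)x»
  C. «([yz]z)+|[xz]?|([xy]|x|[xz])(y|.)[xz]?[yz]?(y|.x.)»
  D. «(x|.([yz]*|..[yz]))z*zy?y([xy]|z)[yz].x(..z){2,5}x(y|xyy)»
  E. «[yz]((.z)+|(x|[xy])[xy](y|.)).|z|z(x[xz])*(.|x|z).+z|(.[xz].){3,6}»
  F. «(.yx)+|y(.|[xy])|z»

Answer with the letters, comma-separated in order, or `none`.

A → no match — must end with `x`
B → no match — must end with `x`
C → no match
D → match
E → no match
F → no match

D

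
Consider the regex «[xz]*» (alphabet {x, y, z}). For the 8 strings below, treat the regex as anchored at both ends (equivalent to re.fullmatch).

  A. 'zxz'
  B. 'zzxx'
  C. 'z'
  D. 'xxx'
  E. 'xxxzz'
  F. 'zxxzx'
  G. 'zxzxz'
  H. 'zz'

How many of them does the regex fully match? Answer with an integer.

A. 'zxz' → match
B. 'zzxx' → match
C. 'z' → match
D. 'xxx' → match
E. 'xxxzz' → match
F. 'zxxzx' → match
G. 'zxzxz' → match
H. 'zz' → match
Total matched: 8

8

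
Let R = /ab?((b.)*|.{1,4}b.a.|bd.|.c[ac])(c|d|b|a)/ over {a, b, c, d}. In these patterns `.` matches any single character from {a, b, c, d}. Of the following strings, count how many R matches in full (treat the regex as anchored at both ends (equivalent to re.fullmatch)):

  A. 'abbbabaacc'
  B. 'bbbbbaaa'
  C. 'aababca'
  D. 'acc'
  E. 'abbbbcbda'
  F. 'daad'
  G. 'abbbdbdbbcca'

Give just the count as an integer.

A. 'abbbabaacc' → match
B. 'bbbbbaaa' → no match — must start with 'a'
C. 'aababca' → no match
D. 'acc' → no match
E. 'abbbbcbda' → match
F. 'daad' → no match — must start with 'a'
G. 'abbbdbdbbcca' → no match
Total matched: 2

2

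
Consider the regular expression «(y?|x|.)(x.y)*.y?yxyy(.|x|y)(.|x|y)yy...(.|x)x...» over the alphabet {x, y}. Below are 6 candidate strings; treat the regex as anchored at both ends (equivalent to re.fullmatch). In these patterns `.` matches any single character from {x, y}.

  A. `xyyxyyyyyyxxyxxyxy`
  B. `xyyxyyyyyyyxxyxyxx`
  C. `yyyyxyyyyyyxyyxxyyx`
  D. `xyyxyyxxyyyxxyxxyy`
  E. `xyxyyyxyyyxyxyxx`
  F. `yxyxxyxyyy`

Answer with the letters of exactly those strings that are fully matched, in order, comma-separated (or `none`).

A, B, C, D

A → match
B → match
C → match
D → match
E → no match
F → no match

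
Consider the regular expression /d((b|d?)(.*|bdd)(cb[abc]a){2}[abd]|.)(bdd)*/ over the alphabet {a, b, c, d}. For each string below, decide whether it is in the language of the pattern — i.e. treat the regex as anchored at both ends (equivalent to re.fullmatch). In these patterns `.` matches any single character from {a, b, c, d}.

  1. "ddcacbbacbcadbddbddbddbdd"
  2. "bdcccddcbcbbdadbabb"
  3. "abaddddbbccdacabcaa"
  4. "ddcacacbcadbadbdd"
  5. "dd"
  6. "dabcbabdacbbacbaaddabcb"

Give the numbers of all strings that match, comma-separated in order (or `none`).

1, 5

1 → match
2 → no match — must start with "d"
3 → no match — must start with "d"
4 → no match
5 → match
6 → no match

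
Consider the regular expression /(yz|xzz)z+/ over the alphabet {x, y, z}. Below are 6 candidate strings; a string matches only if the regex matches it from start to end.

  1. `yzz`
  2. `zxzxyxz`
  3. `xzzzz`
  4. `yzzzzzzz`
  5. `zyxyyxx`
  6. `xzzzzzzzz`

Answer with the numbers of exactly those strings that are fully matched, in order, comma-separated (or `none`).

1 → match
2 → no match
3 → match
4 → match
5 → no match — must end with `z`
6 → match

1, 3, 4, 6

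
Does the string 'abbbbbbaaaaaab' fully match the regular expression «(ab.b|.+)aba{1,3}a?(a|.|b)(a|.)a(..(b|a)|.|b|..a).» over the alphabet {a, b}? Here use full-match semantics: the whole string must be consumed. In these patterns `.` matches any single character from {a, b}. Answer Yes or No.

No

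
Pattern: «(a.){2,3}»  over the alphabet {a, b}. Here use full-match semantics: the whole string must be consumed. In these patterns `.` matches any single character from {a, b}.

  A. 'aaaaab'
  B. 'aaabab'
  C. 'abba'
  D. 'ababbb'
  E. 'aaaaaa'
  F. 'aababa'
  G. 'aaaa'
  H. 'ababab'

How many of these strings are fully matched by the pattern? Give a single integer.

A → match
B → match
C → no match
D → no match
E → match
F → no match
G → match
H → match
Total matched: 5

5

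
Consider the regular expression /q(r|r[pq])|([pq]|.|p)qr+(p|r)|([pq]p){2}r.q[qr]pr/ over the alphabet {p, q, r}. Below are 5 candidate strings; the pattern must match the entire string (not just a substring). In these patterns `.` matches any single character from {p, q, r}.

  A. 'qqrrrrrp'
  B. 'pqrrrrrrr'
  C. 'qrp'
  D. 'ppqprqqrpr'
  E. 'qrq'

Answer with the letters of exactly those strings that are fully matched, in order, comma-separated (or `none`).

A → match
B → match
C → match
D → match
E → match

A, B, C, D, E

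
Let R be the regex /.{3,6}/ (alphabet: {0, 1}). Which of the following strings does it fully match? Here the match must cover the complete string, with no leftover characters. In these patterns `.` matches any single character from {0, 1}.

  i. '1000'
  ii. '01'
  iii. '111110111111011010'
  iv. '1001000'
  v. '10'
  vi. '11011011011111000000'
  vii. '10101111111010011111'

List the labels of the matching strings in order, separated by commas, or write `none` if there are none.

i. '1000' → match
ii. '01' → no match
iii → no match
iv. '1001000' → no match
v. '10' → no match
vi → no match
vii → no match

i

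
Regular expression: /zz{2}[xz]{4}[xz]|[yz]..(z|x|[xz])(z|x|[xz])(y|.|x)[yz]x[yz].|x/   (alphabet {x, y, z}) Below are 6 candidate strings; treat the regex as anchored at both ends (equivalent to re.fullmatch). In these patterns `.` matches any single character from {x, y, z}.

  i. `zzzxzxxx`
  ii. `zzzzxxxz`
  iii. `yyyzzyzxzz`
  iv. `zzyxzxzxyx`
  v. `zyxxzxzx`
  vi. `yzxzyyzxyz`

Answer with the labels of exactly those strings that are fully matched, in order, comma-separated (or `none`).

i → match
ii → match
iii → match
iv → match
v → no match
vi → no match

i, ii, iii, iv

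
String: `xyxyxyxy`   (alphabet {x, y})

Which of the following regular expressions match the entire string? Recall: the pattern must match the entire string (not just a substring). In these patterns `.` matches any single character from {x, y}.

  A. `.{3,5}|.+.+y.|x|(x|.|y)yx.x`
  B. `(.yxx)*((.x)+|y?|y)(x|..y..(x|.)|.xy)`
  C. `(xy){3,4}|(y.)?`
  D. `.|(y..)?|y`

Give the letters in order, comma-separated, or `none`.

A → no match
B → no match
C → match
D → no match

C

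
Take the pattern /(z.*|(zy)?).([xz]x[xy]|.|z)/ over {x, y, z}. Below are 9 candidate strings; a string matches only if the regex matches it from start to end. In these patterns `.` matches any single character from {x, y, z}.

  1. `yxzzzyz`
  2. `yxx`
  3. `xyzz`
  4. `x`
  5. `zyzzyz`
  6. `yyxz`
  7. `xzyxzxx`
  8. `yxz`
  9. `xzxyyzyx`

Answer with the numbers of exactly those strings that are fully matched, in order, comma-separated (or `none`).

1 → no match
2 → no match
3 → no match
4 → no match
5 → match
6 → no match
7 → no match
8 → no match
9 → no match

5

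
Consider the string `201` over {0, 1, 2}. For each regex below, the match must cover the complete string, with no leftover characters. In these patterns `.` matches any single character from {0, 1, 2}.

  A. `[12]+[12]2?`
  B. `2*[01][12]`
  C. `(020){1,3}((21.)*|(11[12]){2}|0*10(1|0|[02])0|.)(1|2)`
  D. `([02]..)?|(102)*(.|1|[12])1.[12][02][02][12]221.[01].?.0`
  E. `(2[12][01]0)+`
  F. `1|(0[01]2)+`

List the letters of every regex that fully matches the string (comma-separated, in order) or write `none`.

B, D

A → no match
B → match
C → no match — must start with `020`
D → match
E → no match — must end with `0`
F → no match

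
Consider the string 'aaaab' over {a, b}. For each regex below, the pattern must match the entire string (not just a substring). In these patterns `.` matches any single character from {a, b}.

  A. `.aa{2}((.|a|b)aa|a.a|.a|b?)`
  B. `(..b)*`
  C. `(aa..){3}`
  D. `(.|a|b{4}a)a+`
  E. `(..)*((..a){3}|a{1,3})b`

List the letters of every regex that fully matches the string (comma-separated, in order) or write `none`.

A → match
B → no match
C → no match
D → no match — must end with 'a'
E → match

A, E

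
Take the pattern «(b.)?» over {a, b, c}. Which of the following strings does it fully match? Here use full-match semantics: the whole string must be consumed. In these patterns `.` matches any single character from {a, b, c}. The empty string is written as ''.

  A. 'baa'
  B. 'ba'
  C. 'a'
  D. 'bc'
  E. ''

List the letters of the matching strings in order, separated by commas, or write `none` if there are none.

B, D, E

A → no match
B → match
C → no match
D → match
E → match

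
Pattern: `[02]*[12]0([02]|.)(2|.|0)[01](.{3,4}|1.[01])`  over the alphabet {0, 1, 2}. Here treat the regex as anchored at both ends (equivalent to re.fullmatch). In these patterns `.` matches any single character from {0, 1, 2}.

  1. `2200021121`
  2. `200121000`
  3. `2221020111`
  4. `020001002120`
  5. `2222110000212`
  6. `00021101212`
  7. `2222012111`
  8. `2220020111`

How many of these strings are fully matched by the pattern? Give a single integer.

1

1. `2200021121` → no match
2. `200121000` → no match
3. `2221020111` → no match
4. `020001002120` → no match
5 → no match
6. `00021101212` → no match
7. `2222012111` → no match
8. `2220020111` → match
Total matched: 1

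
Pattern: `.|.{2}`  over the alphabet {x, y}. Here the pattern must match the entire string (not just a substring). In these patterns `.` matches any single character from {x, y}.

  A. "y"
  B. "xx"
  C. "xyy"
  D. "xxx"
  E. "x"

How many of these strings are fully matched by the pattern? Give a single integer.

3

A → match
B → match
C → no match
D → no match
E → match
Total matched: 3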